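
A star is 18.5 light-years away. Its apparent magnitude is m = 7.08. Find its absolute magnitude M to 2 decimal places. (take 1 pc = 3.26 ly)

d = 18.5 ly / 3.26 = 5.675 pc
5 log₁₀(d/10 pc) = 5 log₁₀(5.675) − 5 = -1.230
M = m − 5 log₁₀(d/10) = 7.08 + 1.230 = 8.310

M ≈ 8.31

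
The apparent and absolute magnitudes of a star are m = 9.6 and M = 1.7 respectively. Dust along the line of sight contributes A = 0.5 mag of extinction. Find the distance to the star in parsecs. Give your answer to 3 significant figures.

d ≈ 302 pc

m − M = 5 log₁₀(d/10 pc) + A  ⇒  9.6 − (1.7) − 0.5 = 5 log₁₀(d/10)
7.400 = 5 log₁₀(d/10)
log₁₀ d = (m − M − A)/5 + 1 = 2.4800
d = 10^2.4800 = 302.0 pc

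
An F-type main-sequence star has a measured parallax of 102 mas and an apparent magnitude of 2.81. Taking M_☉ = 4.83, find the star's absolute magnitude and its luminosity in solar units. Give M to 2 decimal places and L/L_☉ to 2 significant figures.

M ≈ 2.85; L/L_☉ ≈ 6.2

d = 1/p = 1000/102 mas = 9.804 pc
M = m − 5 log₁₀ d + 5 = 2.81 − 5·0.9914 + 5 = 2.853
M − M_☉ = 2.853 − 4.83 = -1.977
L/L_☉ = 10^(−0.4 × -1.977) = 6.177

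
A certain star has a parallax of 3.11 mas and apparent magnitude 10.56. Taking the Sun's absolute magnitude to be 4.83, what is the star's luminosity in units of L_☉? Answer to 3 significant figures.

d = 1/p = 1000/3.11 mas = 321.5 pc
M = m − 5 log₁₀ d + 5 = 10.56 − 5·2.5072 + 5 = 3.024
M − M_☉ = 3.024 − 4.83 = -1.806
L/L_☉ = 10^(−0.4 × -1.806) = 5.278

L/L_☉ ≈ 5.28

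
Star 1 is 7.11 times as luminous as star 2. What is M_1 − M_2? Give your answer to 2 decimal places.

Pogson: ΔM = −2.5 log₁₀(ratio) = −2.5 log₁₀(7.11) = −2.5 × 0.8519 = -2.130
Star 1 is brighter, so it has the smaller magnitude: the difference is negative.

M_1 − M_2 ≈ -2.13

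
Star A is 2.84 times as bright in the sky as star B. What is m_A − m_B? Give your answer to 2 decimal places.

m_A − m_B ≈ -1.13

Pogson: Δm = −2.5 log₁₀(ratio) = −2.5 log₁₀(2.84) = −2.5 × 0.4533 = -1.133
Star A is brighter, so it has the smaller magnitude: the difference is negative.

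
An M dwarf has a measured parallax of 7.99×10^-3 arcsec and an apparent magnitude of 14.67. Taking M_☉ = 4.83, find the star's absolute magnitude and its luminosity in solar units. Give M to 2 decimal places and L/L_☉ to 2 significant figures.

M ≈ 9.18; L/L_☉ ≈ 0.018

d = 1/p = 1/7.99×10^-3″ = 125.2 pc
M = m − 5 log₁₀ d + 5 = 14.67 − 5·2.0975 + 5 = 9.183
M − M_☉ = 9.183 − 4.83 = 4.353
L/L_☉ = 10^(−0.4 × 4.353) = 0.01815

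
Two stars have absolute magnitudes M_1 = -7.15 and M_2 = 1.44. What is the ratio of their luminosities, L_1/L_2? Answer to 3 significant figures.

ΔM = M_1 − M_2 = -8.59
L_1/L_2 = 10^(−0.4 ΔM) = 10^3.436 = 2729

L_1/L_2 ≈ 2730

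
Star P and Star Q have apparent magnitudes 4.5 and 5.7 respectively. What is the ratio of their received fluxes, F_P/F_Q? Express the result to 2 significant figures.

Δm = 4.5 − (5.7) = -1.2
Flux ratio = 10^(−0.4 Δm) = 10^(−0.4 × -1.2) = 10^0.480 = 3.020

F_P/F_Q ≈ 3.0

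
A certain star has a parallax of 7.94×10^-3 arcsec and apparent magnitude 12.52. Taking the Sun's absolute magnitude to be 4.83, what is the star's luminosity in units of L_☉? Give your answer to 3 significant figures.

L/L_☉ ≈ 0.133

d = 1/p = 1/7.94×10^-3″ = 125.9 pc
M = m − 5 log₁₀ d + 5 = 12.52 − 5·2.1002 + 5 = 7.019
M − M_☉ = 7.019 − 4.83 = 2.189
L/L_☉ = 10^(−0.4 × 2.189) = 0.1332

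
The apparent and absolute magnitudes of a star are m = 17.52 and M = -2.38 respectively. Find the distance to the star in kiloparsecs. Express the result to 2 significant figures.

d ≈ 95 kpc

Distance modulus: m − M = 17.52 − (-2.38) = 19.900
m − M = 5 log₁₀ d − 5
log₁₀ d = (m − M)/5 + 1 = 4.9800
d = 10^4.9800 = 95500 pc
= 95.50 kpc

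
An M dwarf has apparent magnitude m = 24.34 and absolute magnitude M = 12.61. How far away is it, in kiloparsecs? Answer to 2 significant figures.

Distance modulus: m − M = 24.34 − (12.61) = 11.730
m − M = 5 log₁₀ d − 5
log₁₀ d = (m − M)/5 + 1 = 3.3460
d = 10^3.3460 = 2218 pc
= 2.218 kpc

d ≈ 2.2 kpc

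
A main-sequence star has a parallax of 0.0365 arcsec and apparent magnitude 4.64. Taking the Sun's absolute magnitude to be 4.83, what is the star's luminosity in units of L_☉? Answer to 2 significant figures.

d = 1/p = 1/0.0365″ = 27.40 pc
M = m − 5 log₁₀ d + 5 = 4.64 − 5·1.4377 + 5 = 2.451
M − M_☉ = 2.451 − 4.83 = -2.379
L/L_☉ = 10^(−0.4 × -2.379) = 8.942

L/L_☉ ≈ 8.9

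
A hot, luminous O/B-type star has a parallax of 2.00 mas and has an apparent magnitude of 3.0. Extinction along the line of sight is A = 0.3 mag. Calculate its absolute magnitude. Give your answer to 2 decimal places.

p = 2.00 mas = 2.00×10^-3″ → d = 1/p = 500.0 pc
5 log₁₀(d/10 pc) = 5 log₁₀(500.0) − 5 = 8.495
M = m − 5 log₁₀(d/10) − A = 3.0 − 8.495 − 0.3 = -5.795

M ≈ -5.79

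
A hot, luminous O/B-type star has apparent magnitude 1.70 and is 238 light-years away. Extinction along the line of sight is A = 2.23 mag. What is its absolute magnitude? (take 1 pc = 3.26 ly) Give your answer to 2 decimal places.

M ≈ -4.85

d = 238 ly / 3.26 = 73.01 pc
5 log₁₀(d/10 pc) = 5 log₁₀(73.01) − 5 = 4.317
M = m − 5 log₁₀(d/10) − A = 1.70 − 4.317 − 2.23 = -4.847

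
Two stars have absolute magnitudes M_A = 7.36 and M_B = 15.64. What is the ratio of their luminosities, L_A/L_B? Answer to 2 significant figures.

L_A/L_B ≈ 2100

ΔM = M_A − M_B = -8.28
L_A/L_B = 10^(−0.4 ΔM) = 10^3.312 = 2051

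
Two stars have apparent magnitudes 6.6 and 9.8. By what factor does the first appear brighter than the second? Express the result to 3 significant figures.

Δm = 6.6 − (9.8) = -3.2
Flux ratio = 10^(−0.4 Δm) = 10^(−0.4 × -3.2) = 10^1.280 = 19.05

19.1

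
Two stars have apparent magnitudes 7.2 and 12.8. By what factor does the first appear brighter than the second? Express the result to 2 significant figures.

Δm = 7.2 − (12.8) = -5.6
Flux ratio = 10^(−0.4 Δm) = 10^(−0.4 × -5.6) = 10^2.240 = 173.8

170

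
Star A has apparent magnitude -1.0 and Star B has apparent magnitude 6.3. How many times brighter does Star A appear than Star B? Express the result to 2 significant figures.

Δm = -1.0 − (6.3) = -7.3
Flux ratio = 10^(−0.4 Δm) = 10^(−0.4 × -7.3) = 10^2.920 = 831.8

830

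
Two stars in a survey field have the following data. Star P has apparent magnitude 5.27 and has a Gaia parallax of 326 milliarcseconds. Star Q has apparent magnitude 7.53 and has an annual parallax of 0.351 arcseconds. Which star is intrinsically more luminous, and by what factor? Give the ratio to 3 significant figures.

Star P: p = 326 mas = 0.326″ → d = 1/p = 3.067 pc
Star P: M = m − 5 log₁₀ d + 5 = 5.27 − 5·0.4868 + 5 = 7.836
Star Q: d = 1/p = 1/0.351″ = 2.849 pc
Star Q: M = m − 5 log₁₀ d + 5 = 7.53 − 5·0.4547 + 5 = 10.257
ΔM = M_P − M_Q = 7.836 − (10.257) = -2.420; smaller M is more luminous → Star P.
L ratio = 10^(0.4 |ΔM|) = 10^0.968 = 9.293

Star P is more luminous, by a factor of 9.29.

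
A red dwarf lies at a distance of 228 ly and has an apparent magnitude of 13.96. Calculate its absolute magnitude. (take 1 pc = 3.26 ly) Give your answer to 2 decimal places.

M ≈ 9.74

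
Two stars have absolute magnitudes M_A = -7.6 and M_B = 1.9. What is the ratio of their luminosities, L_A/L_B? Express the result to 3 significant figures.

ΔM = M_A − M_B = -9.5
L_A/L_B = 10^(−0.4 ΔM) = 10^3.800 = 6310

L_A/L_B ≈ 6310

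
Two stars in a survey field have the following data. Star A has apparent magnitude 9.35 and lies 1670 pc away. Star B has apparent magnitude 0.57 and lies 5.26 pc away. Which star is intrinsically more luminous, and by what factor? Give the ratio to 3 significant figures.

Star A: M = m − 5 log₁₀ d + 5 = 9.35 − 5·3.2227 + 5 = -1.764
Star B: M = m − 5 log₁₀ d + 5 = 0.57 − 5·0.7210 + 5 = 1.965
ΔM = M_A − M_B = -1.764 − (1.965) = -3.729; smaller M is more luminous → Star A.
L ratio = 10^(0.4 |ΔM|) = 10^1.491 = 31.01

Star A is more luminous, by a factor of 31.0.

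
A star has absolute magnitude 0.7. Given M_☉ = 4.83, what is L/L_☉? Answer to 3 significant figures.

L/L_☉ ≈ 44.9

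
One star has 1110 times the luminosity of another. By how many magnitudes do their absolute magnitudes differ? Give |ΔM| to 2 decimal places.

Pogson: ΔM = −2.5 log₁₀(ratio) = −2.5 log₁₀(1110) = −2.5 × 3.0453 = -7.613

|ΔM| ≈ 7.61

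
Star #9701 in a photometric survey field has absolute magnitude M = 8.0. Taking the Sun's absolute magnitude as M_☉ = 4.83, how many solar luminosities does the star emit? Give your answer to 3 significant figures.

M − M_☉ = 8.0 − 4.83 = 3.170
L/L_☉ = 10^(−0.4 (M − M_☉)) = 10^-1.268 = 0.05395

L/L_☉ ≈ 0.0540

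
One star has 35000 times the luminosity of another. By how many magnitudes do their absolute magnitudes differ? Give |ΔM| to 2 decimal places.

Pogson: ΔM = −2.5 log₁₀(ratio) = −2.5 log₁₀(35000) = −2.5 × 4.5441 = -11.360

|ΔM| ≈ 11.36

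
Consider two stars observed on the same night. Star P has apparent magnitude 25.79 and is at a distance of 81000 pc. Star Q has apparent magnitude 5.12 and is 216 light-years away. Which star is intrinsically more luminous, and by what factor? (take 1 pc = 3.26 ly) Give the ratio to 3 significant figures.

Star Q is more luminous, by a factor of 124.

Star P: M = m − 5 log₁₀ d + 5 = 25.79 − 5·4.9085 + 5 = 6.248
Star Q: d = 216 ly / 3.26 = 66.26 pc
Star Q: M = m − 5 log₁₀ d + 5 = 5.12 − 5·1.8212 + 5 = 1.014
ΔM = M_P − M_Q = 6.248 − (1.014) = 5.234; smaller M is more luminous → Star Q.
L ratio = 10^(0.4 |ΔM|) = 10^2.094 = 124.0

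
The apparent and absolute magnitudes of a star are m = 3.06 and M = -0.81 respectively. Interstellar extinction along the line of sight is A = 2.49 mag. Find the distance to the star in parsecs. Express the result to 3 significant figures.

m − M = 5 log₁₀(d/10 pc) + A  ⇒  3.06 − (-0.81) − 2.49 = 5 log₁₀(d/10)
1.380 = 5 log₁₀(d/10)
log₁₀ d = (m − M − A)/5 + 1 = 1.2760
d = 10^1.2760 = 18.88 pc

d ≈ 18.9 pc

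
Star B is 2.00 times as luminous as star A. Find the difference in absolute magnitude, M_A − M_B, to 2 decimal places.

Pogson: ΔM = −2.5 log₁₀(ratio) = −2.5 log₁₀(2.00) = −2.5 × 0.3010 = -0.753
Star B is brighter so has the smaller magnitude: M_A − M_B is positive.

M_A − M_B ≈ 0.75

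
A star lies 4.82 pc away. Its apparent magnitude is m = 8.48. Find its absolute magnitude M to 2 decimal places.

5 log₁₀(d/10 pc) = 5 log₁₀(4.820) − 5 = -1.585
M = m − 5 log₁₀(d/10) = 8.48 + 1.585 = 10.065

M ≈ 10.06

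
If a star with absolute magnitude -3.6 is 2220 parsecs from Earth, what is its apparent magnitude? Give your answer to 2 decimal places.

m = M + 5 log₁₀ d − 5 = -3.6 + 5·3.3464 − 5 = 8.132

m ≈ 8.13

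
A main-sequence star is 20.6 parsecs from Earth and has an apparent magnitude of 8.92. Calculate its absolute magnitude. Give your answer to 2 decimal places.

M ≈ 7.35

5 log₁₀(d/10 pc) = 5 log₁₀(20.60) − 5 = 1.569
M = m − 5 log₁₀(d/10) = 8.92 − 1.569 = 7.351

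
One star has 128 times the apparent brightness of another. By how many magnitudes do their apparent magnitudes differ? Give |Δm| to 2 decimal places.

Pogson: Δm = −2.5 log₁₀(ratio) = −2.5 log₁₀(128) = −2.5 × 2.1072 = -5.268

|Δm| ≈ 5.27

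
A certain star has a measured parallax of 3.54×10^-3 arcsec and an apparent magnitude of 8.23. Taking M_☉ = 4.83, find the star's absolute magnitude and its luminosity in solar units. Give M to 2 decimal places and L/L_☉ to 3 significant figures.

d = 1/p = 1/3.54×10^-3″ = 282.5 pc
M = m − 5 log₁₀ d + 5 = 8.23 − 5·2.4510 + 5 = 0.975
M − M_☉ = 0.975 − 4.83 = -3.855
L/L_☉ = 10^(−0.4 × -3.855) = 34.83

M ≈ 0.98; L/L_☉ ≈ 34.8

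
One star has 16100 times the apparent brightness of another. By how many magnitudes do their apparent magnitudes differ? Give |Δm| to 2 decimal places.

|Δm| ≈ 10.52

Pogson: Δm = −2.5 log₁₀(ratio) = −2.5 log₁₀(16100) = −2.5 × 4.2068 = -10.517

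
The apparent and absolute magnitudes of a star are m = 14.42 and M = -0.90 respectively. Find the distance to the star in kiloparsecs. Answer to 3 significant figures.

μ = m − M = 15.320
m − M = 5 log₁₀ d − 5
log₁₀ d = (m − M)/5 + 1 = 4.0640
d = 10^4.0640 = 11590 pc
= 11.59 kpc

d ≈ 11.6 kpc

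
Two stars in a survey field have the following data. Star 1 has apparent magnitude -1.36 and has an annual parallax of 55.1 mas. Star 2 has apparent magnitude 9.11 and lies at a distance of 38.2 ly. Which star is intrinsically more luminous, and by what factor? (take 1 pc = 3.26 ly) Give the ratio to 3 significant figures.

Star 1: p = 55.1 mas = 0.0551″ → d = 1/p = 18.15 pc
Star 1: M = m − 5 log₁₀ d + 5 = -1.36 − 5·1.2588 + 5 = -2.654
Star 2: d = 38.2 ly / 3.26 = 11.72 pc
Star 2: M = m − 5 log₁₀ d + 5 = 9.11 − 5·1.0688 + 5 = 8.766
ΔM = M_1 − M_2 = -2.654 − (8.766) = -11.420; smaller M is more luminous → Star 1.
L ratio = 10^(0.4 |ΔM|) = 10^4.568 = 36980

Star 1 is more luminous, by a factor of 37000.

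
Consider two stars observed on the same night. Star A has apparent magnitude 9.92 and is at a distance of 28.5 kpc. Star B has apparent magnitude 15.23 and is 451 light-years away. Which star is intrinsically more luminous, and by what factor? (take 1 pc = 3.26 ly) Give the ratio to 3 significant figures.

Star A is more luminous, by a factor of 5.65×10^6.

Star A: d = 28.5 kpc = 28500 pc
Star A: M = m − 5 log₁₀ d + 5 = 9.92 − 5·4.4548 + 5 = -7.354
Star B: d = 451 ly / 3.26 = 138.3 pc
Star B: M = m − 5 log₁₀ d + 5 = 15.23 − 5·2.1410 + 5 = 9.525
ΔM = M_A − M_B = -7.354 − (9.525) = -16.879; smaller M is more luminous → Star A.
L ratio = 10^(0.4 |ΔM|) = 10^6.752 = 5.646×10^6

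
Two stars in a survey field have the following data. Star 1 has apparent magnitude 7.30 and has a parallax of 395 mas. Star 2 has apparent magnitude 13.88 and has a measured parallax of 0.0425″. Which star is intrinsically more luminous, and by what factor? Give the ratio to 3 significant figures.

Star 1 is more luminous, by a factor of 4.96.

Star 1: p = 395 mas = 0.395″ → d = 1/p = 2.532 pc
Star 1: M = m − 5 log₁₀ d + 5 = 7.30 − 5·0.4034 + 5 = 10.283
Star 2: d = 1/p = 1/0.0425″ = 23.53 pc
Star 2: M = m − 5 log₁₀ d + 5 = 13.88 − 5·1.3716 + 5 = 12.022
ΔM = M_1 − M_2 = 10.283 − (12.022) = -1.739; smaller M is more luminous → Star 1.
L ratio = 10^(0.4 |ΔM|) = 10^0.696 = 4.961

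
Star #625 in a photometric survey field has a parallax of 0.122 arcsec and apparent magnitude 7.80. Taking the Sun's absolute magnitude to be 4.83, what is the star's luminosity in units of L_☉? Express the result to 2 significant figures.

L/L_☉ ≈ 0.044

d = 1/p = 1/0.122″ = 8.197 pc
M = m − 5 log₁₀ d + 5 = 7.80 − 5·0.9136 + 5 = 8.232
M − M_☉ = 8.232 − 4.83 = 3.402
L/L_☉ = 10^(−0.4 × 3.402) = 0.04358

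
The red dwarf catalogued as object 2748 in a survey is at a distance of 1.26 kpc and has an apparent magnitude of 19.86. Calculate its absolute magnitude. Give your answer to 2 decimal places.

d = 1.26 kpc = 1260 pc
5 log₁₀(d/10 pc) = 5 log₁₀(1260) − 5 = 10.502
M = m − 5 log₁₀(d/10) = 19.86 − 10.502 = 9.358

M ≈ 9.36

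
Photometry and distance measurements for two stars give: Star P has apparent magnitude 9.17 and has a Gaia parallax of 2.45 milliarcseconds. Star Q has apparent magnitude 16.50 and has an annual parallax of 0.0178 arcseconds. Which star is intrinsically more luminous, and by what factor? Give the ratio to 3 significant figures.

Star P: p = 2.45 mas = 2.45×10^-3″ → d = 1/p = 408.2 pc
Star P: M = m − 5 log₁₀ d + 5 = 9.17 − 5·2.6108 + 5 = 1.116
Star Q: d = 1/p = 1/0.0178″ = 56.18 pc
Star Q: M = m − 5 log₁₀ d + 5 = 16.50 − 5·1.7496 + 5 = 12.752
ΔM = M_P − M_Q = 1.116 − (12.752) = -11.636; smaller M is more luminous → Star P.
L ratio = 10^(0.4 |ΔM|) = 10^4.655 = 45130

Star P is more luminous, by a factor of 45100.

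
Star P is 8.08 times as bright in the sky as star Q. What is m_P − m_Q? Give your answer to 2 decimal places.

m_P − m_Q ≈ -2.27

Pogson: Δm = −2.5 log₁₀(ratio) = −2.5 log₁₀(8.08) = −2.5 × 0.9074 = -2.269
Star P is brighter, so it has the smaller magnitude: the difference is negative.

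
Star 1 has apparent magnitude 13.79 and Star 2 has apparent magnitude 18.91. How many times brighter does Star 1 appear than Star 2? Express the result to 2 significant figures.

Δm = 13.79 − (18.91) = -5.12
Flux ratio = 10^(−0.4 Δm) = 10^(−0.4 × -5.12) = 10^2.048 = 111.7

110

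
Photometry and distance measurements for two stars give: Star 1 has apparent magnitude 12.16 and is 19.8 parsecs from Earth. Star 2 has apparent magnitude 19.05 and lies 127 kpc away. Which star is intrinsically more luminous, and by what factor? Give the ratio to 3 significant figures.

Star 1: M = m − 5 log₁₀ d + 5 = 12.16 − 5·1.2967 + 5 = 10.677
Star 2: d = 127 kpc = 127000 pc
Star 2: M = m − 5 log₁₀ d + 5 = 19.05 − 5·5.1038 + 5 = -1.469
ΔM = M_1 − M_2 = 10.677 − (-1.469) = 12.146; smaller M is more luminous → Star 2.
L ratio = 10^(0.4 |ΔM|) = 10^4.858 = 72160

Star 2 is more luminous, by a factor of 72200.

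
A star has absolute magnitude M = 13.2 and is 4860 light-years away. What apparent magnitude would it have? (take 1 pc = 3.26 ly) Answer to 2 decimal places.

m ≈ 24.07

d = 4860 ly / 3.26 = 1491 pc
m = M + 5 log₁₀ d − 5 = 13.2 + 5·3.1734 − 5 = 24.067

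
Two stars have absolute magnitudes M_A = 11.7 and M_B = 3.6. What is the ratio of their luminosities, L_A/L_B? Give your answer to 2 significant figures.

L_A/L_B ≈ 5.8×10^-4

ΔM = M_A − M_B = 8.1
L_A/L_B = 10^(−0.4 ΔM) = 10^-3.240 = 5.754×10^-4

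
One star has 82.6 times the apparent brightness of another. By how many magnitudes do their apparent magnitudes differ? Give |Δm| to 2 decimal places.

|Δm| ≈ 4.79

Pogson: Δm = −2.5 log₁₀(ratio) = −2.5 log₁₀(82.6) = −2.5 × 1.9170 = -4.792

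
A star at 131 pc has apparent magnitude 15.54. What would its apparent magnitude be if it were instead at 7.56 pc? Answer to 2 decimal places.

m ≈ 9.35

Flux ∝ 1/d², so Δm = 5 log₁₀(d₂/d₁) = 5 log₁₀(7.56/131) = -6.194
m₂ = m₁ + Δm = 15.54 + (-6.194) = 9.346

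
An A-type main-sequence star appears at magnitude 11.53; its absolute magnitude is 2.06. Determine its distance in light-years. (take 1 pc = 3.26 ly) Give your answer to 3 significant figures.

μ = m − M = 9.470
m − M = 5 log₁₀ d − 5
log₁₀ d = (m − M)/5 + 1 = 2.8940
d = 10^2.8940 = 783.4 pc
= 2554 ly

d ≈ 2550 ly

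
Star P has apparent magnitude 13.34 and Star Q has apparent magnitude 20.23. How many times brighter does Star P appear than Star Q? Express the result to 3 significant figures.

570

Magnitude difference = -6.89
Flux ratio = 10^(−0.4 Δm) = 10^(−0.4 × -6.89) = 10^2.756 = 570.2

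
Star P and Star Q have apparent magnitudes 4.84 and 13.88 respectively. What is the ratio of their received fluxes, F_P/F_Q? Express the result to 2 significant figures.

Δm = 4.84 − (13.88) = -9.04
Flux ratio = 10^(−0.4 Δm) = 10^(−0.4 × -9.04) = 10^3.616 = 4130

F_P/F_Q ≈ 4100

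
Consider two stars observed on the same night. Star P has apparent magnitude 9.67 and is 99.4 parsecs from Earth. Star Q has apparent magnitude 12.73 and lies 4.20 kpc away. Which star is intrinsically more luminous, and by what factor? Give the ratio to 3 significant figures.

Star Q is more luminous, by a factor of 107.

Star P: M = m − 5 log₁₀ d + 5 = 9.67 − 5·1.9974 + 5 = 4.683
Star Q: d = 4.20 kpc = 4200 pc
Star Q: M = m − 5 log₁₀ d + 5 = 12.73 − 5·3.6232 + 5 = -0.386
ΔM = M_P − M_Q = 4.683 − (-0.386) = 5.069; smaller M is more luminous → Star Q.
L ratio = 10^(0.4 |ΔM|) = 10^2.028 = 106.6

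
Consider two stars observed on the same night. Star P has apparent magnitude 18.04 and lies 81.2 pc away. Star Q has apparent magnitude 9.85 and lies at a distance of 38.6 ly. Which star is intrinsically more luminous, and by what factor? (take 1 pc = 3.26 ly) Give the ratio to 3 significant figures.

Star Q is more luminous, by a factor of 40.1.

Star P: M = m − 5 log₁₀ d + 5 = 18.04 − 5·1.9096 + 5 = 13.492
Star Q: d = 38.6 ly / 3.26 = 11.84 pc
Star Q: M = m − 5 log₁₀ d + 5 = 9.85 − 5·1.0734 + 5 = 9.483
ΔM = M_P − M_Q = 13.492 − (9.483) = 4.009; smaller M is more luminous → Star Q.
L ratio = 10^(0.4 |ΔM|) = 10^1.604 = 40.14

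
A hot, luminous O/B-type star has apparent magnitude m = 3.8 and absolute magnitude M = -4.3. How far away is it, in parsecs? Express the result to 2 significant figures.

d ≈ 420 pc

Distance modulus: m − M = 3.8 − (-4.3) = 8.100
m − M = 5 log₁₀ d − 5
log₁₀ d = (m − M)/5 + 1 = 2.6200
d = 10^2.6200 = 416.9 pc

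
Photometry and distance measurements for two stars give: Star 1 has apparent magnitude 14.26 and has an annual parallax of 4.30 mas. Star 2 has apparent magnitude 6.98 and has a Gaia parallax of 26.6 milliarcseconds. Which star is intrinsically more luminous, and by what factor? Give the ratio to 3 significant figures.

Star 1: p = 4.30 mas = 4.30×10^-3″ → d = 1/p = 232.6 pc
Star 1: M = m − 5 log₁₀ d + 5 = 14.26 − 5·2.3665 + 5 = 7.427
Star 2: p = 26.6 mas = 0.0266″ → d = 1/p = 37.59 pc
Star 2: M = m − 5 log₁₀ d + 5 = 6.98 − 5·1.5751 + 5 = 4.104
ΔM = M_1 − M_2 = 7.427 − (4.104) = 3.323; smaller M is more luminous → Star 2.
L ratio = 10^(0.4 |ΔM|) = 10^1.329 = 21.34

Star 2 is more luminous, by a factor of 21.3.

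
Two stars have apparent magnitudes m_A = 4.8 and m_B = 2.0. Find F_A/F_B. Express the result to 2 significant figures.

F_A/F_B ≈ 0.076

Δm = 4.8 − (2.0) = 2.8
Flux ratio = 10^(−0.4 Δm) = 10^(−0.4 × 2.8) = 10^-1.120 = 0.07586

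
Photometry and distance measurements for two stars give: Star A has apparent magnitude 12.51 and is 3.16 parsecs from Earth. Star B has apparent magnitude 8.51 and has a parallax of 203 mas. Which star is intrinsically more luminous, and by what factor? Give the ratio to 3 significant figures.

Star B is more luminous, by a factor of 96.7.

Star A: M = m − 5 log₁₀ d + 5 = 12.51 − 5·0.4997 + 5 = 15.012
Star B: p = 203 mas = 0.203″ → d = 1/p = 4.926 pc
Star B: M = m − 5 log₁₀ d + 5 = 8.51 − 5·0.6925 + 5 = 10.047
ΔM = M_A − M_B = 15.012 − (10.047) = 4.964; smaller M is more luminous → Star B.
L ratio = 10^(0.4 |ΔM|) = 10^1.986 = 96.75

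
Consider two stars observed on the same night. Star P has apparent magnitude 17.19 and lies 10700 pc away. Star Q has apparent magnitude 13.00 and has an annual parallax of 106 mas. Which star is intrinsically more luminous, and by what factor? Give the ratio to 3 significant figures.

Star P is more luminous, by a factor of 27100.

Star P: M = m − 5 log₁₀ d + 5 = 17.19 − 5·4.0294 + 5 = 2.043
Star Q: p = 106 mas = 0.106″ → d = 1/p = 9.434 pc
Star Q: M = m − 5 log₁₀ d + 5 = 13.00 − 5·0.9747 + 5 = 13.127
ΔM = M_P − M_Q = 2.043 − (13.127) = -11.083; smaller M is more luminous → Star P.
L ratio = 10^(0.4 |ΔM|) = 10^4.433 = 27130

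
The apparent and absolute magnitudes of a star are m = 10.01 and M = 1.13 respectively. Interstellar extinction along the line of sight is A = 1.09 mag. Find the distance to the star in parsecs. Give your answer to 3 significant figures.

d ≈ 361 pc

m − M = 5 log₁₀(d/10 pc) + A  ⇒  10.01 − (1.13) − 1.09 = 5 log₁₀(d/10)
7.790 = 5 log₁₀(d/10)
log₁₀ d = (m − M − A)/5 + 1 = 2.5580
d = 10^2.5580 = 361.4 pc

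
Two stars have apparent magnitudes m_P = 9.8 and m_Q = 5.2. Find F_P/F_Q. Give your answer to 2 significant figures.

F_P/F_Q ≈ 0.014

Magnitude difference = 4.6
Flux ratio = 10^(−0.4 Δm) = 10^(−0.4 × 4.6) = 10^-1.840 = 0.01445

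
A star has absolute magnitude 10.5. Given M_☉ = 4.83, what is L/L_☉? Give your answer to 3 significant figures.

M − M_☉ = 10.5 − 4.83 = 5.670
L/L_☉ = 10^(−0.4 (M − M_☉)) = 10^-2.268 = 5.395×10^-3

L/L_☉ ≈ 5.40×10^-3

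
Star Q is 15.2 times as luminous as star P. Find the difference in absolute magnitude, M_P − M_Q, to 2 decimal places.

Pogson: ΔM = −2.5 log₁₀(ratio) = −2.5 log₁₀(15.2) = −2.5 × 1.1818 = -2.955
Star Q is brighter so has the smaller magnitude: M_P − M_Q is positive.

M_P − M_Q ≈ 2.95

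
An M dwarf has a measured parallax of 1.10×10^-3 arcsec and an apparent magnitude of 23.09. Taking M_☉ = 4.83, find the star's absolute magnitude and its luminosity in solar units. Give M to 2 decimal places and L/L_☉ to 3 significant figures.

M ≈ 13.30; L/L_☉ ≈ 4.10×10^-4

d = 1/p = 1/1.10×10^-3″ = 909.1 pc
M = m − 5 log₁₀ d + 5 = 23.09 − 5·2.9586 + 5 = 13.297
M − M_☉ = 13.297 − 4.83 = 8.467
L/L_☉ = 10^(−0.4 × 8.467) = 4.104×10^-4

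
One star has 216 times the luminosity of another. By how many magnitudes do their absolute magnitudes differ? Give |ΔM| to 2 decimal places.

Pogson: ΔM = −2.5 log₁₀(ratio) = −2.5 log₁₀(216) = −2.5 × 2.3345 = -5.836

|ΔM| ≈ 5.84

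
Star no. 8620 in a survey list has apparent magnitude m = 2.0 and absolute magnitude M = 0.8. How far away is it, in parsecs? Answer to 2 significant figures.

d ≈ 17 pc

Distance modulus: m − M = 2.0 − (0.8) = 1.200
m − M = 5 log₁₀ d − 5
log₁₀ d = (m − M)/5 + 1 = 1.2400
d = 10^1.2400 = 17.38 pc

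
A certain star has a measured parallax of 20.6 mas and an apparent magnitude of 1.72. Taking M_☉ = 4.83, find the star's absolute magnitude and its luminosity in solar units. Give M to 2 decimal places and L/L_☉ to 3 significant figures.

M ≈ -1.71; L/L_☉ ≈ 413

d = 1/p = 1000/20.6 mas = 48.54 pc
M = m − 5 log₁₀ d + 5 = 1.72 − 5·1.6861 + 5 = -1.711
M − M_☉ = -1.711 − 4.83 = -6.541
L/L_☉ = 10^(−0.4 × -6.541) = 413.3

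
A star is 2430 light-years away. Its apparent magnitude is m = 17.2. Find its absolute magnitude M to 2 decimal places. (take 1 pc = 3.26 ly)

M ≈ 7.84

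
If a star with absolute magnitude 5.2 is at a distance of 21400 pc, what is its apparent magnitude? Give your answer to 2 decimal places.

m = M + 5 log₁₀ d − 5 = 5.2 + 5·4.3304 − 5 = 21.852

m ≈ 21.85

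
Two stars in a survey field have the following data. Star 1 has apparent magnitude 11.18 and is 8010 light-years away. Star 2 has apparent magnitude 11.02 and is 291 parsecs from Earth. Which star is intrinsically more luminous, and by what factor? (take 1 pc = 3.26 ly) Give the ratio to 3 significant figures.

Star 1: d = 8010 ly / 3.26 = 2457 pc
Star 1: M = m − 5 log₁₀ d + 5 = 11.18 − 5·3.3904 + 5 = -0.772
Star 2: M = m − 5 log₁₀ d + 5 = 11.02 − 5·2.4639 + 5 = 3.701
ΔM = M_1 − M_2 = -0.772 − (3.701) = -4.473; smaller M is more luminous → Star 1.
L ratio = 10^(0.4 |ΔM|) = 10^1.789 = 61.52

Star 1 is more luminous, by a factor of 61.5.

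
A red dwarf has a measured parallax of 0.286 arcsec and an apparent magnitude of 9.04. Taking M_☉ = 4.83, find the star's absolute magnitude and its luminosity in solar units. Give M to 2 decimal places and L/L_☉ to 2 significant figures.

d = 1/p = 1/0.286″ = 3.497 pc
M = m − 5 log₁₀ d + 5 = 9.04 − 5·0.5436 + 5 = 11.322
M − M_☉ = 11.322 − 4.83 = 6.492
L/L_☉ = 10^(−0.4 × 6.492) = 2.531×10^-3

M ≈ 11.32; L/L_☉ ≈ 2.5×10^-3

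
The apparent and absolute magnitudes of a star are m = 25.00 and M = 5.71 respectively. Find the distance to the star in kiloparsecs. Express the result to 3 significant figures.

Distance modulus: m − M = 25.00 − (5.71) = 19.290
m − M = 5 log₁₀ d − 5
log₁₀ d = (m − M)/5 + 1 = 4.8580
d = 10^4.8580 = 72110 pc
= 72.11 kpc

d ≈ 72.1 kpc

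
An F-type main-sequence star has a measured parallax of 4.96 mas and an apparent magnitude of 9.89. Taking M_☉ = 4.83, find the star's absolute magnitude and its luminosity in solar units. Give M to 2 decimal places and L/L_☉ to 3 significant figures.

d = 1/p = 1000/4.96 mas = 201.6 pc
M = m − 5 log₁₀ d + 5 = 9.89 − 5·2.3045 + 5 = 3.367
M − M_☉ = 3.367 − 4.83 = -1.463
L/L_☉ = 10^(−0.4 × -1.463) = 3.846

M ≈ 3.37; L/L_☉ ≈ 3.85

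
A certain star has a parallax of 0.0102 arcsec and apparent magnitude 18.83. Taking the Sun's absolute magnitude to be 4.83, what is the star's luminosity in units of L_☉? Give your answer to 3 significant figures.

L/L_☉ ≈ 2.41×10^-4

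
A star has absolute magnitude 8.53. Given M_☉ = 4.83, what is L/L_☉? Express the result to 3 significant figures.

M − M_☉ = 8.53 − 4.83 = 3.700
L/L_☉ = 10^(−0.4 (M − M_☉)) = 10^-1.480 = 0.03311

L/L_☉ ≈ 0.0331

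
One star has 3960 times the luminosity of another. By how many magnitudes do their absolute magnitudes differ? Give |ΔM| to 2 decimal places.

Pogson: ΔM = −2.5 log₁₀(ratio) = −2.5 log₁₀(3960) = −2.5 × 3.5977 = -8.994

|ΔM| ≈ 8.99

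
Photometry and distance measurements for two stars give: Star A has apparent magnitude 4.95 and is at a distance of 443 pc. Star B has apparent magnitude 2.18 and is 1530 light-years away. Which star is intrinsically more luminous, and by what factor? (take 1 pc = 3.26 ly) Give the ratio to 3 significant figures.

Star B is more luminous, by a factor of 14.4.

Star A: M = m − 5 log₁₀ d + 5 = 4.95 − 5·2.6464 + 5 = -3.282
Star B: d = 1530 ly / 3.26 = 469.3 pc
Star B: M = m − 5 log₁₀ d + 5 = 2.18 − 5·2.6715 + 5 = -6.177
ΔM = M_A − M_B = -3.282 − (-6.177) = 2.895; smaller M is more luminous → Star B.
L ratio = 10^(0.4 |ΔM|) = 10^1.158 = 14.39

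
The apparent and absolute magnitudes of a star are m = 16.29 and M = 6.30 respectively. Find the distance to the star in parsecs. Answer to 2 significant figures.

d ≈ 1000 pc

μ = m − M = 9.990
m − M = 5 log₁₀ d − 5
log₁₀ d = (m − M)/5 + 1 = 2.9980
d = 10^2.9980 = 995.4 pc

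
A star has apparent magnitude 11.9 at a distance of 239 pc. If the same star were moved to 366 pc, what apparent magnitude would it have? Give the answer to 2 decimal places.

m ≈ 12.83

Flux ∝ 1/d², so Δm = 5 log₁₀(d₂/d₁) = 5 log₁₀(366/239) = 0.925
m₂ = m₁ + Δm = 11.9 + (0.925) = 12.825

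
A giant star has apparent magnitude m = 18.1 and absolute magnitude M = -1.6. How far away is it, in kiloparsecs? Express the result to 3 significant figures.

d ≈ 87.1 kpc

Distance modulus: m − M = 18.1 − (-1.6) = 19.700
m − M = 5 log₁₀ d − 5
log₁₀ d = (m − M)/5 + 1 = 4.9400
d = 10^4.9400 = 87100 pc
= 87.10 kpc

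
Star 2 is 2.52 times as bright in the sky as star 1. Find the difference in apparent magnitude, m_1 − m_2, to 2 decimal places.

Pogson: Δm = −2.5 log₁₀(ratio) = −2.5 log₁₀(2.52) = −2.5 × 0.4014 = -1.004
Star 2 is brighter so has the smaller magnitude: m_1 − m_2 is positive.

m_1 − m_2 ≈ 1.00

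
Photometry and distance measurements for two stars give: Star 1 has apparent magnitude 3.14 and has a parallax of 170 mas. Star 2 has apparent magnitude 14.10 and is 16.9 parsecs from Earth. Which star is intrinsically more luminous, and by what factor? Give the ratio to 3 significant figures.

Star 1: p = 170 mas = 0.170″ → d = 1/p = 5.882 pc
Star 1: M = m − 5 log₁₀ d + 5 = 3.14 − 5·0.7696 + 5 = 4.292
Star 2: M = m − 5 log₁₀ d + 5 = 14.10 − 5·1.2279 + 5 = 12.961
ΔM = M_1 − M_2 = 4.292 − (12.961) = -8.668; smaller M is more luminous → Star 1.
L ratio = 10^(0.4 |ΔM|) = 10^3.467 = 2933

Star 1 is more luminous, by a factor of 2930.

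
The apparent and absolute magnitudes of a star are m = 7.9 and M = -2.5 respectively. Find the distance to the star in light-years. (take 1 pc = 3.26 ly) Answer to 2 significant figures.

d ≈ 3900 ly

Distance modulus: m − M = 7.9 − (-2.5) = 10.400
m − M = 5 log₁₀ d − 5
log₁₀ d = (m − M)/5 + 1 = 3.0800
d = 10^3.0800 = 1202 pc
= 3919 ly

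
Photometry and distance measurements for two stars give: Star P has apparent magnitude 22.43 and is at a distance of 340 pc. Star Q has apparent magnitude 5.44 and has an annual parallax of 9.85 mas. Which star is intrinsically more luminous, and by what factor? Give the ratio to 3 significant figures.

Star P: M = m − 5 log₁₀ d + 5 = 22.43 − 5·2.5315 + 5 = 14.773
Star Q: p = 9.85 mas = 9.85×10^-3″ → d = 1/p = 101.5 pc
Star Q: M = m − 5 log₁₀ d + 5 = 5.44 − 5·2.0066 + 5 = 0.407
ΔM = M_P − M_Q = 14.773 − (0.407) = 14.365; smaller M is more luminous → Star Q.
L ratio = 10^(0.4 |ΔM|) = 10^5.746 = 557400

Star Q is more luminous, by a factor of 557000.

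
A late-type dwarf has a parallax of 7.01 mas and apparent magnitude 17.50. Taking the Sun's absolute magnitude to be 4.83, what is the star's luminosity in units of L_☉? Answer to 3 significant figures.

d = 1/p = 1000/7.01 mas = 142.7 pc
M = m − 5 log₁₀ d + 5 = 17.50 − 5·2.1543 + 5 = 11.729
M − M_☉ = 11.729 − 4.83 = 6.899
L/L_☉ = 10^(−0.4 × 6.899) = 1.740×10^-3

L/L_☉ ≈ 1.74×10^-3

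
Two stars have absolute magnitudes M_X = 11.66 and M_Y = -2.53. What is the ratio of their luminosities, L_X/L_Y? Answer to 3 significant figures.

ΔM = M_X − M_Y = 14.19
L_X/L_Y = 10^(−0.4 ΔM) = 10^-5.676 = 2.109×10^-6

L_X/L_Y ≈ 2.11×10^-6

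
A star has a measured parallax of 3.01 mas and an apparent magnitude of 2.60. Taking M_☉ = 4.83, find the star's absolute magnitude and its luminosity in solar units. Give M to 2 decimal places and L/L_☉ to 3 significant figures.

d = 1/p = 1000/3.01 mas = 332.2 pc
M = m − 5 log₁₀ d + 5 = 2.60 − 5·2.5214 + 5 = -5.007
M − M_☉ = -5.007 − 4.83 = -9.837
L/L_☉ = 10^(−0.4 × -9.837) = 8607

M ≈ -5.01; L/L_☉ ≈ 8610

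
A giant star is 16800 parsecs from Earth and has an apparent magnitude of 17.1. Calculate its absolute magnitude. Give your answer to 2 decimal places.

M ≈ 0.97

5 log₁₀(d/10 pc) = 5 log₁₀(16800) − 5 = 16.127
M = m − 5 log₁₀(d/10) = 17.1 − 16.127 = 0.973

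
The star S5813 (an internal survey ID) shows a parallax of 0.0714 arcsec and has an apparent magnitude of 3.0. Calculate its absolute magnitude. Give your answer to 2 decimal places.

M ≈ 2.27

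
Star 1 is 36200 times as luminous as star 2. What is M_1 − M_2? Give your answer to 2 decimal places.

M_1 − M_2 ≈ -11.40

Pogson: ΔM = −2.5 log₁₀(ratio) = −2.5 log₁₀(36200) = −2.5 × 4.5587 = -11.397
Star 1 is brighter, so it has the smaller magnitude: the difference is negative.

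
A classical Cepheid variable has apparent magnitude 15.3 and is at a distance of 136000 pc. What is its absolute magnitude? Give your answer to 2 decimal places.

M ≈ -5.37

5 log₁₀(d/10 pc) = 5 log₁₀(136000) − 5 = 20.668
M = m − 5 log₁₀(d/10) = 15.3 − 20.668 = -5.368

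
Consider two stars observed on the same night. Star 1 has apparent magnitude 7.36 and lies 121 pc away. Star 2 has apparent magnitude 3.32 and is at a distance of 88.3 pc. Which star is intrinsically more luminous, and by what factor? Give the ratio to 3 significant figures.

Star 2 is more luminous, by a factor of 22.0.

Star 1: M = m − 5 log₁₀ d + 5 = 7.36 − 5·2.0828 + 5 = 1.946
Star 2: M = m − 5 log₁₀ d + 5 = 3.32 − 5·1.9460 + 5 = -1.410
ΔM = M_1 − M_2 = 1.946 − (-1.410) = 3.356; smaller M is more luminous → Star 2.
L ratio = 10^(0.4 |ΔM|) = 10^1.342 = 22.00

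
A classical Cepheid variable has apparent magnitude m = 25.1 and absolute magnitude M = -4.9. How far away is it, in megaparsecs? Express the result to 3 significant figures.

d ≈ 10.0 Mpc

μ = m − M = 30.000
m − M = 5 log₁₀ d − 5
log₁₀ d = (m − M)/5 + 1 = 7.0000
d = 10^7.0000 = 1.000×10^7 pc
= 10.00 Mpc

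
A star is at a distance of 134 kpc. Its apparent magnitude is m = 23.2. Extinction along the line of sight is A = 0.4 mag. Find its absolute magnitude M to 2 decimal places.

M ≈ 2.16

d = 134 kpc = 134000 pc
5 log₁₀(d/10 pc) = 5 log₁₀(134000) − 5 = 20.636
M = m − 5 log₁₀(d/10) − A = 23.2 − 20.636 − 0.4 = 2.164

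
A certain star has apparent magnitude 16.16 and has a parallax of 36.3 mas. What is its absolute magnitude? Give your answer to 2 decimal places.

M ≈ 13.96

p = 36.3 mas = 0.0363″ → d = 1/p = 27.55 pc
5 log₁₀(d/10 pc) = 5 log₁₀(27.55) − 5 = 2.200
M = m − 5 log₁₀(d/10) = 16.16 − 2.200 = 13.960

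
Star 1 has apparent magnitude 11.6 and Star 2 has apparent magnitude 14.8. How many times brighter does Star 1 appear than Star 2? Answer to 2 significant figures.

19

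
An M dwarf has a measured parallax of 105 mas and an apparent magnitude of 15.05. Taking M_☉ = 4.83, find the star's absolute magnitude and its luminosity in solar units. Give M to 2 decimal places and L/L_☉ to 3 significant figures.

d = 1/p = 1000/105 mas = 9.524 pc
M = m − 5 log₁₀ d + 5 = 15.05 − 5·0.9788 + 5 = 15.156
M − M_☉ = 15.156 − 4.83 = 10.326
L/L_☉ = 10^(−0.4 × 10.326) = 7.407×10^-5

M ≈ 15.16; L/L_☉ ≈ 7.41×10^-5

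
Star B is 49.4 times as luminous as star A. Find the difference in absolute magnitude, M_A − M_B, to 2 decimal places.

Pogson: ΔM = −2.5 log₁₀(ratio) = −2.5 log₁₀(49.4) = −2.5 × 1.6937 = -4.234
Star B is brighter so has the smaller magnitude: M_A − M_B is positive.

M_A − M_B ≈ 4.23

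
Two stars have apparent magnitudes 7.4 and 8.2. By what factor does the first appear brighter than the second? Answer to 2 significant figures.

2.1

Magnitude difference = -0.8
Flux ratio = 10^(−0.4 Δm) = 10^(−0.4 × -0.8) = 10^0.320 = 2.089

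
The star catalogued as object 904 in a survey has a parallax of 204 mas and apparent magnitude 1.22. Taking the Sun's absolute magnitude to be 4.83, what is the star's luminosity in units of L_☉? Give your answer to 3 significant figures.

L/L_☉ ≈ 6.68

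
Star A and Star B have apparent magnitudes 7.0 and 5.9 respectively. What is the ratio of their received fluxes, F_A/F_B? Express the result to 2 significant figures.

Magnitude difference = 1.1
Flux ratio = 10^(−0.4 Δm) = 10^(−0.4 × 1.1) = 10^-0.440 = 0.3631

F_A/F_B ≈ 0.36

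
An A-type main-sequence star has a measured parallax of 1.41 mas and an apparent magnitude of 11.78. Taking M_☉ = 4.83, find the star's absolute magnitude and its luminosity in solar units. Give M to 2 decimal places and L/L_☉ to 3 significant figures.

d = 1/p = 1000/1.41 mas = 709.2 pc
M = m − 5 log₁₀ d + 5 = 11.78 − 5·2.8508 + 5 = 2.526
M − M_☉ = 2.526 − 4.83 = -2.304
L/L_☉ = 10^(−0.4 × -2.304) = 8.348

M ≈ 2.53; L/L_☉ ≈ 8.35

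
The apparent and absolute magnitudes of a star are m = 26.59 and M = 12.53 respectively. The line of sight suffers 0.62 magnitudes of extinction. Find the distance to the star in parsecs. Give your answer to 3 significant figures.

d ≈ 4880 pc

m − M = 5 log₁₀(d/10 pc) + A  ⇒  26.59 − (12.53) − 0.62 = 5 log₁₀(d/10)
13.440 = 5 log₁₀(d/10)
log₁₀ d = (m − M − A)/5 + 1 = 3.6880
d = 10^3.6880 = 4875 pc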